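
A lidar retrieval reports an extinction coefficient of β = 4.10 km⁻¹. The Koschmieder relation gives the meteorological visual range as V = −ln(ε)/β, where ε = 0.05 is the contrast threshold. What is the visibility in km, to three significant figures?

0.731 km

V = −ln(0.05) / 4.10 = 2.996 / 4.10 = 0.7307 km.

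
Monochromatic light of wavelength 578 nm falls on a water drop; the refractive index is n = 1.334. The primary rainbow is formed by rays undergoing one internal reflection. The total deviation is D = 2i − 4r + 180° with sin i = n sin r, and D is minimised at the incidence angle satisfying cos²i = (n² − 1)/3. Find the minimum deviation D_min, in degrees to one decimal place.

cos²i = (1.77956 − 1)/3 = 0.25985; i = arccos(0.50976) = 59.352°.
sin r = sin 59.352°/1.334 = 0.64492; r = 40.159°.
D_min = 2·59.352° − 4·40.159° + 180° = 138.067°.

138.1°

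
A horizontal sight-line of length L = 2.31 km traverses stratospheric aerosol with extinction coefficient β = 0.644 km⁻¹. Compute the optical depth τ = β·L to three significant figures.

1.49

τ = β·L = 0.644 × 2.31 = 1.4876.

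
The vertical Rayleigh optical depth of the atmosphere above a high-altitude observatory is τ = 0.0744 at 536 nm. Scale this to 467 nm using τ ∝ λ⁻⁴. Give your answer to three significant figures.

0.129

τ(467 nm) = τ(536 nm) × (536/467)⁴ = 0.0744 × (1.1478)⁴ = 0.0744 × 1.7354 = 0.1291.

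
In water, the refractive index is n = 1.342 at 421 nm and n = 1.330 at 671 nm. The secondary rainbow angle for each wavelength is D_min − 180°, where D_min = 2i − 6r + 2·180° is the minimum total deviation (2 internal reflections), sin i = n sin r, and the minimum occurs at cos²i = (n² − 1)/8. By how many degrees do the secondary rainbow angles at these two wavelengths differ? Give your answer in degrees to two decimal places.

3.12°

At 421 nm (n = 1.342): cos²i = 0.10012 → i = 71.554°, r = 44.981°, D_min = 233.222°, rainbow angle = 53.222°.
At 671 nm (n = 1.330): cos²i = 0.09611 → i = 71.940°, r = 45.630°, D_min = 230.101°, rainbow angle = 50.101°.
Angular width = |53.222° − 50.101°| = 3.121°.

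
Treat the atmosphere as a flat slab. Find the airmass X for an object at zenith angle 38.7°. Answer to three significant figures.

X = sec z = 1/cos 38.7° = 1/0.7804 = 1.2813.

1.28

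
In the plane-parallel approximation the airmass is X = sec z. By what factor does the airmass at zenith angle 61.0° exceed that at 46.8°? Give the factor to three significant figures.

X(61.0°)/X(46.8°) = sec 61.0° / sec 46.8° = cos 46.8° / cos 61.0° = 0.6845/0.4848 = 1.4120.

1.41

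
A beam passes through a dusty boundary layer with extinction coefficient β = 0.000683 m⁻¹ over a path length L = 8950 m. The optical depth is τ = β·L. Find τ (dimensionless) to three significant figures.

6.11

τ = β·L = 0.000683 × 8950 = 6.1128.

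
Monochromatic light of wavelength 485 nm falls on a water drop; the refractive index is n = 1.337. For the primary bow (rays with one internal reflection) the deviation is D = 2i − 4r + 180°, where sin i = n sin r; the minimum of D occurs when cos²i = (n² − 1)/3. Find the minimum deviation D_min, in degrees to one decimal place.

138.5°

cos²i = (1.78757 − 1)/3 = 0.26252; i = arccos(0.51237) = 59.178°.
sin r = sin 59.178°/1.337 = 0.64231; r = 39.964°.
D_min = 2·59.178° − 4·39.964° + 180° = 138.500°.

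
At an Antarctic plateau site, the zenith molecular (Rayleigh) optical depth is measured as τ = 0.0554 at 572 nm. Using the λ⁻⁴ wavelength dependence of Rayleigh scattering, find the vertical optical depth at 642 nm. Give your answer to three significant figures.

τ(642 nm) = τ(572 nm) × (572/642)⁴ = 0.0554 × (0.8910)⁴ = 0.0554 × 0.6302 = 0.0349.

0.0349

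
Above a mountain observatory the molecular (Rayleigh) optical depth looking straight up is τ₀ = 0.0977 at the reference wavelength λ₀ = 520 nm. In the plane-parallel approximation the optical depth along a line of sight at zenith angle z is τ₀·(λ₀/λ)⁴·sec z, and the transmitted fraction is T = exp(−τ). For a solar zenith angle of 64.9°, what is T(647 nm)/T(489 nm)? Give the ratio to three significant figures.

Airmass: sec 64.9° = 2.3574.
τ(647 nm) = 0.0977 × (520/647)⁴ × 2.3574 = 0.0977 × 0.4172 × 2.3574 = 0.0961.
τ(489 nm) = 0.0977 × (520/489)⁴ × 2.3574 = 0.0977 × 1.2787 × 2.3574 = 0.2945.
T(647)/T(489) = exp(τ_B − τ_A) = exp(0.1984) = 1.2195.

1.22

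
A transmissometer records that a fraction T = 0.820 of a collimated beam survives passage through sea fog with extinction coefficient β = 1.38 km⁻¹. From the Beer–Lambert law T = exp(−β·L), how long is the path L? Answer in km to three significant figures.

Beer–Lambert: T = exp(−βL) ⇒ L = −ln(T)/β = −ln(0.820)/1.38 = 0.1985/1.38 = 0.1438 km.

0.144 km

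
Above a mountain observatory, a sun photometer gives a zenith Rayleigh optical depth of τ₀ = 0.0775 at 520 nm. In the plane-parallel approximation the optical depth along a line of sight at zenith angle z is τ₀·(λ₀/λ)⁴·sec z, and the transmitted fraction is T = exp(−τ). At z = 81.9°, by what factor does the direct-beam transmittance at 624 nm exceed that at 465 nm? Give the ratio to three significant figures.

Airmass: sec 81.9° = 7.0972.
τ(624 nm) = 0.0775 × (520/624)⁴ × 7.0972 = 0.0775 × 0.4823 × 7.0972 = 0.2653.
τ(465 nm) = 0.0775 × (520/465)⁴ × 7.0972 = 0.0775 × 1.5639 × 7.0972 = 0.8602.
T(624)/T(465) = exp(τ_B − τ_A) = exp(0.5949) = 1.8129.

1.81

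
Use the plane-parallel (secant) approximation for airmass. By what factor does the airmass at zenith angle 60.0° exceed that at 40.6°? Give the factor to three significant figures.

1.52

X(60.0°)/X(40.6°) = sec 60.0° / sec 40.6° = cos 40.6° / cos 60.0° = 0.7593/0.5000 = 1.5185.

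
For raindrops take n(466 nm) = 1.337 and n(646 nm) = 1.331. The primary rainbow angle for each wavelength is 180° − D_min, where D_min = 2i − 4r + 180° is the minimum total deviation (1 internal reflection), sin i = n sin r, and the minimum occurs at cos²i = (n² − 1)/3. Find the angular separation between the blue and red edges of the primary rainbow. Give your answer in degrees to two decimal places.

0.87°

At 466 nm (n = 1.337): cos²i = 0.26252 → i = 59.178°, r = 39.964°, D_min = 138.500°, rainbow angle = 41.500°.
At 646 nm (n = 1.331): cos²i = 0.25719 → i = 59.527°, r = 40.356°, D_min = 137.630°, rainbow angle = 42.370°.
Angular width = |41.500° − 42.370°| = 0.870°.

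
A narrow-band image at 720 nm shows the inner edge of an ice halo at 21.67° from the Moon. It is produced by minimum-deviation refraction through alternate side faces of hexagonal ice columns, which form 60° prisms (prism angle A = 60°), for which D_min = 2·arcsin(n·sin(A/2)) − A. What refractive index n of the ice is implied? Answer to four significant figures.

1.308

Rearranging: n = sin((D_min + A)/2) / sin(A/2).
(D_min + A)/2 = (21.67° + 60°)/2 = 40.835°.
n = sin 40.835° / sin 30° = 0.6539 / 0.5000 = 1.3078.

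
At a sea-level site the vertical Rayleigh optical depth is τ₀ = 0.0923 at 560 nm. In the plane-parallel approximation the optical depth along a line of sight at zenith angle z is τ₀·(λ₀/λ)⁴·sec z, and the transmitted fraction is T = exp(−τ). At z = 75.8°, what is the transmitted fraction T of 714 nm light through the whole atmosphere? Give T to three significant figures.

0.867

sec 75.8° = 4.0765.
τ = 0.0923 × (560/714)⁴ × 4.0765 = 0.0923 × 0.3784 × 4.0765 = 0.1424.
T = exp(−0.1424) = 0.8673.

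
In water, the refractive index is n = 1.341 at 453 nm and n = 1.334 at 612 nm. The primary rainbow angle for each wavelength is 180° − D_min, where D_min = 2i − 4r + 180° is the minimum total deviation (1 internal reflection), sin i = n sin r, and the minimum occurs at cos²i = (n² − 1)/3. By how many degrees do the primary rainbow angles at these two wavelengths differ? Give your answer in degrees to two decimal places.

1.00°

At 453 nm (n = 1.341): cos²i = 0.26609 → i = 58.946°, r = 39.705°, D_min = 139.071°, rainbow angle = 40.929°.
At 612 nm (n = 1.334): cos²i = 0.25985 → i = 59.352°, r = 40.159°, D_min = 138.067°, rainbow angle = 41.933°.
Angular width = |40.929° − 41.933°| = 1.004°.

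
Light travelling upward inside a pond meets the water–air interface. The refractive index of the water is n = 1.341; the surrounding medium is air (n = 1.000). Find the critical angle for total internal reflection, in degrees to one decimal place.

sin θ_c = n_air / n = 1.000 / 1.341 = 0.7457.
θ_c = arcsin(0.7457) = 48.22°.

48.2°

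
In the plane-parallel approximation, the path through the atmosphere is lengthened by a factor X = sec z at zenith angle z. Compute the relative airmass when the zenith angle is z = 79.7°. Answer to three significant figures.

X = sec z = 1/cos 79.7° = 1/0.1788 = 5.5928.

5.59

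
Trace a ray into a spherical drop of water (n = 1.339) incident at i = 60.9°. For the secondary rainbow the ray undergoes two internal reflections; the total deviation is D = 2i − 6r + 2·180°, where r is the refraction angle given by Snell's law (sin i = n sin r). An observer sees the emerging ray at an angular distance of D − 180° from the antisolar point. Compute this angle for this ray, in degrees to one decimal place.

sin r = sin 60.9° / 1.339 = 0.8738/1.339 = 0.6526; r = 40.73°.
D = 2·60.9° − 6·40.73° + 2·180° = 121.80° − 244.41° + 360° = 237.39°.
Angle from antisolar point = D − 180° = 57.39°.

57.4°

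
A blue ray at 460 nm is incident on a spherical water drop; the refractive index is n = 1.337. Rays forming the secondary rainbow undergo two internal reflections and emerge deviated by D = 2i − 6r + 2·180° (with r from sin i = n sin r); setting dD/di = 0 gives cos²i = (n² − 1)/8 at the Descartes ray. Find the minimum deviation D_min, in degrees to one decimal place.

cos²i = (1.78757 − 1)/8 = 0.09845; i = arccos(0.31376) = 71.714°.
sin r = sin 71.714°/1.337 = 0.71017; r = 45.249°.
D_min = 2·71.714° − 6·45.249° + 360° = 231.934°.

231.9°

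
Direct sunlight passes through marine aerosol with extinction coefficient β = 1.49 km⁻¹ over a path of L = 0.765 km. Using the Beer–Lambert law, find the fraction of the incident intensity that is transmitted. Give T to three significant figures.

τ = β·L = 1.49 × 0.765 = 1.1399.
T = exp(−1.1399) = 0.3199.

0.320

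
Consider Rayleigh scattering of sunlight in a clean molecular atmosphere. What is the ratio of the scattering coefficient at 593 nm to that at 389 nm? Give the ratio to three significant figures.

0.185

Rayleigh scattering ∝ λ⁻⁴, so the ratio of coefficients is the inverse fourth power of the wavelength ratio.
σ(593)/σ(389) = (389/593)⁴ = (0.6560)⁴ = 0.1852.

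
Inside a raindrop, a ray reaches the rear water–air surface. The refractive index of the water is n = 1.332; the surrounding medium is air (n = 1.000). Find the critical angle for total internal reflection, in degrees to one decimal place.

48.7°

sin θ_c = n_air / n = 1.000 / 1.332 = 0.7508.
θ_c = arcsin(0.7508) = 48.66°.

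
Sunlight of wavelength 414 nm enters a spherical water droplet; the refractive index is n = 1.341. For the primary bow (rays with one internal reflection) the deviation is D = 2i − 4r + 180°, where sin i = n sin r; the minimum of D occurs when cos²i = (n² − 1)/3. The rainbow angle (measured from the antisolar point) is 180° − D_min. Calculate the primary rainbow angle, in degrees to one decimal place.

cos²i = (1.79828 − 1)/3 = 0.26609; i = arccos(0.51584) = 58.946°.
sin r = sin 58.946°/1.341 = 0.63884; r = 39.705°.
D_min = 2·58.946° − 4·39.705° + 180° = 139.071°.
Rainbow angle = 180° − D_min = 40.929°.

40.9°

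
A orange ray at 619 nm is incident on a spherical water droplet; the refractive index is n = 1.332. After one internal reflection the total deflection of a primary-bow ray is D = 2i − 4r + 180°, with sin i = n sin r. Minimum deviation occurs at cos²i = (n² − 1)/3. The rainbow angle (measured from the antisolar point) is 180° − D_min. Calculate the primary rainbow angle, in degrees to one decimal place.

cos²i = (1.77422 − 1)/3 = 0.25807; i = arccos(0.50801) = 59.469°.
sin r = sin 59.469°/1.332 = 0.64666; r = 40.290°.
D_min = 2·59.469° − 4·40.290° + 180° = 137.776°.
Rainbow angle = 180° − D_min = 42.224°.

42.2°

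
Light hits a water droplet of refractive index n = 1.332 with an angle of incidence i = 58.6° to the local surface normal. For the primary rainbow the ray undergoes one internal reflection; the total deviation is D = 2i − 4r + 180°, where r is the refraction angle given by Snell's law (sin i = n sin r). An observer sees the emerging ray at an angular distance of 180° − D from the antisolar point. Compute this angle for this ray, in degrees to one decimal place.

42.2°

sin r = sin 58.6° / 1.332 = 0.8536/1.332 = 0.6408; r = 39.85°.
D = 2·58.6° − 4·39.85° + 180° = 117.20° − 159.41° + 180° = 137.79°.
Angle from antisolar point = 180° − D = 42.21°.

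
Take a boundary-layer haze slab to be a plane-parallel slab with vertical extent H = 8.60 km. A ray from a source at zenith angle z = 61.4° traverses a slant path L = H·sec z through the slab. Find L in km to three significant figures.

18.0 km

sec z = 1/cos 61.4° = 2.0890.
L = 8.60 × 2.0890 = 17.966 km.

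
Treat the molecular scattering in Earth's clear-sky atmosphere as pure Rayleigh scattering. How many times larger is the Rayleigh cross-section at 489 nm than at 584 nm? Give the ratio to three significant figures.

Rayleigh scattering ∝ λ⁻⁴, so the ratio of coefficients is the inverse fourth power of the wavelength ratio.
σ(489)/σ(584) = (584/489)⁴ = (1.1943)⁴ = 2.034.

2.03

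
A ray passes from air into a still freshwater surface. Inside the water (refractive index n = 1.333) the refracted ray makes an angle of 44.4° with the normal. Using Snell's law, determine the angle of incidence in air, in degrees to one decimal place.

68.9°

Snell: sin θ_i = n · sin θ_r = 1.333 × sin 44.4° = 1.333 × 0.6997 = 0.9327.
θ_i = arcsin(0.9327) = 68.85°.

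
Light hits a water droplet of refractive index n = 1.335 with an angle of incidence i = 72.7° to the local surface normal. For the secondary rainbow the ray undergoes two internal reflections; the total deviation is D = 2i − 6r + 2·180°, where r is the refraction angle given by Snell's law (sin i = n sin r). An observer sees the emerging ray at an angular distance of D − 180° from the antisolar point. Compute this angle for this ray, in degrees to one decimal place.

sin r = sin 72.7° / 1.335 = 0.9548/1.335 = 0.7152; r = 45.66°.
D = 2·72.7° − 6·45.66° + 2·180° = 145.40° − 273.95° + 360° = 231.45°.
Angle from antisolar point = D − 180° = 51.45°.

51.5°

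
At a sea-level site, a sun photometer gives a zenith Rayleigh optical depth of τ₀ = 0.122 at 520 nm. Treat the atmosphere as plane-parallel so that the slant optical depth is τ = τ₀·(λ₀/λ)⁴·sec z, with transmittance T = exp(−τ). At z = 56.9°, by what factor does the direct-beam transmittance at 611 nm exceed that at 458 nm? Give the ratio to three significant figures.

Airmass: sec 56.9° = 1.8312.
τ(611 nm) = 0.122 × (520/611)⁴ × 1.8312 = 0.122 × 0.5246 × 1.8312 = 0.1172.
τ(458 nm) = 0.122 × (520/458)⁴ × 1.8312 = 0.122 × 1.6617 × 1.8312 = 0.3712.
T(611)/T(458) = exp(τ_B − τ_A) = exp(0.2540) = 1.2892.

1.29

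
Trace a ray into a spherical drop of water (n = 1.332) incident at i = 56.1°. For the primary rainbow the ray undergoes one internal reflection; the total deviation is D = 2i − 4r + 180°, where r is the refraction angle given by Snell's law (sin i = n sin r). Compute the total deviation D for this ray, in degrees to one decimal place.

sin r = sin 56.1° / 1.332 = 0.8300/1.332 = 0.6231; r = 38.55°.
D = 2·56.1° − 4·38.55° + 180° = 112.20° − 154.18° + 180° = 138.02°.

138.0°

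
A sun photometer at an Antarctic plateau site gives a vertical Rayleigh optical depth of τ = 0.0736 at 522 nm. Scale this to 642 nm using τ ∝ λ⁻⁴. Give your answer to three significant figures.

0.0322

τ(642 nm) = τ(522 nm) × (522/642)⁴ = 0.0736 × (0.8131)⁴ = 0.0736 × 0.4371 = 0.0322.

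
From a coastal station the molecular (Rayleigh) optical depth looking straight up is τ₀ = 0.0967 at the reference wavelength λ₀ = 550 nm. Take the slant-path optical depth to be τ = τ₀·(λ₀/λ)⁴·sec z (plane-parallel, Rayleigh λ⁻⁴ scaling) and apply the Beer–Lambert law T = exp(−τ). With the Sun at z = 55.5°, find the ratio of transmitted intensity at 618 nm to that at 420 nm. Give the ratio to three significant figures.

Airmass: sec 55.5° = 1.7655.
τ(618 nm) = 0.0967 × (550/618)⁴ × 1.7655 = 0.0967 × 0.6273 × 1.7655 = 0.1071.
τ(420 nm) = 0.0967 × (550/420)⁴ × 1.7655 = 0.0967 × 2.9407 × 1.7655 = 0.5021.
T(618)/T(420) = exp(τ_B − τ_A) = exp(0.3950) = 1.4843.

1.48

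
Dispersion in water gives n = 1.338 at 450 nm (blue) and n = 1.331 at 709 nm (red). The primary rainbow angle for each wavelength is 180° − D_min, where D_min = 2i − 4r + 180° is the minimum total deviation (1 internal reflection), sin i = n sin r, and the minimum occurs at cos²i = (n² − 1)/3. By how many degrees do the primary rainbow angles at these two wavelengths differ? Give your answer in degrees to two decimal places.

1.01°

At 450 nm (n = 1.338): cos²i = 0.26341 → i = 59.120°, r = 39.899°, D_min = 138.643°, rainbow angle = 41.357°.
At 709 nm (n = 1.331): cos²i = 0.25719 → i = 59.527°, r = 40.356°, D_min = 137.630°, rainbow angle = 42.370°.
Angular width = |41.357° − 42.370°| = 1.013°.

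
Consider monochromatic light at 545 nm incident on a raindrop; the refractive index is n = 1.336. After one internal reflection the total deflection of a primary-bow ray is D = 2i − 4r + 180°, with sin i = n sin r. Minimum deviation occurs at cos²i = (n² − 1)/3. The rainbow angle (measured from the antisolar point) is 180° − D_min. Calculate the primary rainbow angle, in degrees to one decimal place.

cos²i = (1.78490 − 1)/3 = 0.26163; i = arccos(0.51150) = 59.236°.
sin r = sin 59.236°/1.336 = 0.64318; r = 40.029°.
D_min = 2·59.236° − 4·40.029° + 180° = 138.356°.
Rainbow angle = 180° − D_min = 41.644°.

41.6°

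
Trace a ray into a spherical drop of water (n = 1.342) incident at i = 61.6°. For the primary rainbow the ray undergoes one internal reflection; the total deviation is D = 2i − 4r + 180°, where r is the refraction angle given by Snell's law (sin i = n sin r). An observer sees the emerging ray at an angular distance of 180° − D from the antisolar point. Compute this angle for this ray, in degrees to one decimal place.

sin r = sin 61.6° / 1.342 = 0.8796/1.342 = 0.6555; r = 40.96°.
D = 2·61.6° − 4·40.96° + 180° = 123.20° − 163.82° + 180° = 139.38°.
Angle from antisolar point = 180° − D = 40.62°.

40.6°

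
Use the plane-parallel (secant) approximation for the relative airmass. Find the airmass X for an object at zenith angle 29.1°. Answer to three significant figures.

X = sec z = 1/cos 29.1° = 1/0.8738 = 1.1445.

1.14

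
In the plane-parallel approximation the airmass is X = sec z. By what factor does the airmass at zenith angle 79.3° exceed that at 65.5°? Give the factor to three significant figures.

X(79.3°)/X(65.5°) = sec 79.3° / sec 65.5° = cos 65.5° / cos 79.3° = 0.4147/0.1857 = 2.2335.

2.23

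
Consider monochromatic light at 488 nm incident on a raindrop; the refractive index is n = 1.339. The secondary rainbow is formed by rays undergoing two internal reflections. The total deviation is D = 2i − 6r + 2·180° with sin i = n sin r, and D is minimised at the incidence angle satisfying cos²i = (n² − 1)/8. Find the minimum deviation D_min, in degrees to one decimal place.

cos²i = (1.79292 − 1)/8 = 0.09912; i = arccos(0.31483) = 71.650°.
sin r = sin 71.650°/1.339 = 0.70885; r = 45.141°.
D_min = 2·71.650° − 6·45.141° + 360° = 232.451°.

232.5°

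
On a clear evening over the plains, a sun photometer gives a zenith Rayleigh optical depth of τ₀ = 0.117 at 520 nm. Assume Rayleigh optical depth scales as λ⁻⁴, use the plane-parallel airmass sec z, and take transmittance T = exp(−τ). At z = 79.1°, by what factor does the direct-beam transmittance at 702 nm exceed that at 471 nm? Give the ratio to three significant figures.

Airmass: sec 79.1° = 5.2883.
τ(702 nm) = 0.117 × (520/702)⁴ × 5.2883 = 0.117 × 0.3011 × 5.2883 = 0.1863.
τ(471 nm) = 0.117 × (520/471)⁴ × 5.2883 = 0.117 × 1.4857 × 5.2883 = 0.9193.
T(702)/T(471) = exp(τ_B − τ_A) = exp(0.7330) = 2.0813.

2.08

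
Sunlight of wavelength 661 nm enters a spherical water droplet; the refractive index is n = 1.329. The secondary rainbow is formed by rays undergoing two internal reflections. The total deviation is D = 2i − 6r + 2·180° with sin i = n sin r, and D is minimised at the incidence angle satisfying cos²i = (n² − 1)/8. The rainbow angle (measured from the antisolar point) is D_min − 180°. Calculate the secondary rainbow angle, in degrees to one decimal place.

49.8°

cos²i = (1.76624 − 1)/8 = 0.09578; i = arccos(0.30948) = 71.972°.
sin r = sin 71.972°/1.329 = 0.71550; r = 45.685°.
D_min = 2·71.972° − 6·45.685° + 360° = 229.837°.
Rainbow angle = D_min − 180° = 49.837°.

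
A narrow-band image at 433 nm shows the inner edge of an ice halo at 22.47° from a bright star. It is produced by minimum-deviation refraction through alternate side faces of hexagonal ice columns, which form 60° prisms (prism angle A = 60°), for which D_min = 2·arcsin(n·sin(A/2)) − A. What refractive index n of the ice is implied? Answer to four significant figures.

Rearranging: n = sin((D_min + A)/2) / sin(A/2).
(D_min + A)/2 = (22.47° + 60°)/2 = 41.235°.
n = sin 41.235° / sin 30° = 0.6591 / 0.5000 = 1.3183.

1.318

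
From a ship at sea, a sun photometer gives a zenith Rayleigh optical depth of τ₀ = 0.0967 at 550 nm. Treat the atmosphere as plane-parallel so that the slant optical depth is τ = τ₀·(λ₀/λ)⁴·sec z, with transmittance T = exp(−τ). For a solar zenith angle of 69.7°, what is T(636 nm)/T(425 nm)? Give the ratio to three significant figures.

Airmass: sec 69.7° = 2.8824.
τ(636 nm) = 0.0967 × (550/636)⁴ × 2.8824 = 0.0967 × 0.5593 × 2.8824 = 0.1559.
τ(425 nm) = 0.0967 × (550/425)⁴ × 2.8824 = 0.0967 × 2.8048 × 2.8824 = 0.7818.
T(636)/T(425) = exp(τ_B − τ_A) = exp(0.6259) = 1.8699.

1.87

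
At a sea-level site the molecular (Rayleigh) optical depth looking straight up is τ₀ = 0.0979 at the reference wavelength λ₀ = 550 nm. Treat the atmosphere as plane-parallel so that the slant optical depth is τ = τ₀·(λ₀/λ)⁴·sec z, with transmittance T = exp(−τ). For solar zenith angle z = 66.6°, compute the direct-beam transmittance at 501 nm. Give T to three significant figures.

sec 66.6° = 2.5180.
τ = 0.0979 × (550/501)⁴ × 2.5180 = 0.0979 × 1.4524 × 2.5180 = 0.3580.
T = exp(−0.3580) = 0.6990.

0.699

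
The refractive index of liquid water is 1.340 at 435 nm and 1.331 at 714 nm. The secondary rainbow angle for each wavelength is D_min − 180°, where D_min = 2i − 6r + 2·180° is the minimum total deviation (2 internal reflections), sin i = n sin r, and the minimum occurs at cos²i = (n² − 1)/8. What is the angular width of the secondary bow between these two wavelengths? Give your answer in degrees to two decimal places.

At 435 nm (n = 1.340): cos²i = 0.09945 → i = 71.618°, r = 45.088°, D_min = 232.709°, rainbow angle = 52.709°.
At 714 nm (n = 1.331): cos²i = 0.09645 → i = 71.907°, r = 45.575°, D_min = 230.365°, rainbow angle = 50.365°.
Angular width = |52.709° − 50.365°| = 2.344°.

2.34°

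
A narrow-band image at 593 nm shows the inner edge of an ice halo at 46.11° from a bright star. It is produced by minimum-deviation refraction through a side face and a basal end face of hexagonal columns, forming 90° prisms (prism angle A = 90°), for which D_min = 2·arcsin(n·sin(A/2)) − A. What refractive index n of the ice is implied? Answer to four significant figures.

1.312

Rearranging: n = sin((D_min + A)/2) / sin(A/2).
(D_min + A)/2 = (46.11° + 90°)/2 = 68.055°.
n = sin 68.055° / sin 45° = 0.9275 / 0.7071 = 1.3117.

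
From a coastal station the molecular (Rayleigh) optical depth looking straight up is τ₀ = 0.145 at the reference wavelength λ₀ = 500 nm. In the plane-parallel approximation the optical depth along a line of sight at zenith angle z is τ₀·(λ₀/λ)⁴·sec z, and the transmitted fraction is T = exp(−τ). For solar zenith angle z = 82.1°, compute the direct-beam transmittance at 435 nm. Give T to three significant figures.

0.159

sec 82.1° = 7.2757.
τ = 0.145 × (500/435)⁴ × 7.2757 = 0.145 × 1.7455 × 7.2757 = 1.8415.
T = exp(−1.8415) = 0.1586.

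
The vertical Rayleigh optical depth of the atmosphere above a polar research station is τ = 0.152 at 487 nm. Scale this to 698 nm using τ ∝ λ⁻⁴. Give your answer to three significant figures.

τ(698 nm) = τ(487 nm) × (487/698)⁴ = 0.152 × (0.6977)⁴ = 0.152 × 0.2370 = 0.0360.

0.0360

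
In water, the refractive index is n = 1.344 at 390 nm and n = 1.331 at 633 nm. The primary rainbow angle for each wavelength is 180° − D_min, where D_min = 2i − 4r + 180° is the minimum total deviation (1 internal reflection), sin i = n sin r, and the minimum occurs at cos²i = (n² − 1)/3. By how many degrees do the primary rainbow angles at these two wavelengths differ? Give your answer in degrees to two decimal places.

1.86°

At 390 nm (n = 1.344): cos²i = 0.26878 → i = 58.772°, r = 39.512°, D_min = 139.495°, rainbow angle = 40.505°.
At 633 nm (n = 1.331): cos²i = 0.25719 → i = 59.527°, r = 40.356°, D_min = 137.630°, rainbow angle = 42.370°.
Angular width = |40.505° − 42.370°| = 1.865°.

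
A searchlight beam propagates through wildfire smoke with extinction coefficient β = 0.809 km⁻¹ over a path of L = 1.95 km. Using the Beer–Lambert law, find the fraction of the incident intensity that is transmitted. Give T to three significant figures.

0.206

τ = β·L = 0.809 × 1.95 = 1.5776.
T = exp(−1.5776) = 0.2065.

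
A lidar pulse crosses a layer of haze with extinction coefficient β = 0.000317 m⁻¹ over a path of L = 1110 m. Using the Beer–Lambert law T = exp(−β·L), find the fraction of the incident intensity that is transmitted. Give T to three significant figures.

0.703

τ = β·L = 0.000317 × 1110 = 0.3519.
T = exp(−0.3519) = 0.7034.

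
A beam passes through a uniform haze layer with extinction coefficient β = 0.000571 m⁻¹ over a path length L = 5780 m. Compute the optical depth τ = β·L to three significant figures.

τ = β·L = 0.000571 × 5780 = 3.3004.

3.30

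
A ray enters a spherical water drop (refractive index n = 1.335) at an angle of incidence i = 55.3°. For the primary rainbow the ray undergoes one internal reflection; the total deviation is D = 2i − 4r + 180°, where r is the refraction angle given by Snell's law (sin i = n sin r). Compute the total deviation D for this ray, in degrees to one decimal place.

sin r = sin 55.3° / 1.335 = 0.8221/1.335 = 0.6158; r = 38.01°.
D = 2·55.3° − 4·38.01° + 180° = 110.60° − 152.05° + 180° = 138.55°.

138.5°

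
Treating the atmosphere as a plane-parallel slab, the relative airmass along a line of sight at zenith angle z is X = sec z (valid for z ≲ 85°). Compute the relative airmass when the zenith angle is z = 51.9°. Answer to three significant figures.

X = sec z = 1/cos 51.9° = 1/0.6170 = 1.6207.

1.62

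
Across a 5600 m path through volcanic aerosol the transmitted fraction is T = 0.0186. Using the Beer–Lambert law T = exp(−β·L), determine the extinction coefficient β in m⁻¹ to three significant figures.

Beer–Lambert: T = exp(−βL) ⇒ β = −ln(T)/L = −ln(0.0186)/5600 = 3.9846/5600 = 0.0007115 m⁻¹.

0.000712 m⁻¹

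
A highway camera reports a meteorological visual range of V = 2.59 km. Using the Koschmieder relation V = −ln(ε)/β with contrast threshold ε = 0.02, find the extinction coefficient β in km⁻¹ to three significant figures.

β = −ln(0.02) / V = 3.912 / 2.59 = 1.5104 km⁻¹.

1.51 km⁻¹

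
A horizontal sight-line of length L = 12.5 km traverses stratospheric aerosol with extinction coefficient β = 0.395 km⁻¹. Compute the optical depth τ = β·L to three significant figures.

4.94

τ = β·L = 0.395 × 12.5 = 4.9375.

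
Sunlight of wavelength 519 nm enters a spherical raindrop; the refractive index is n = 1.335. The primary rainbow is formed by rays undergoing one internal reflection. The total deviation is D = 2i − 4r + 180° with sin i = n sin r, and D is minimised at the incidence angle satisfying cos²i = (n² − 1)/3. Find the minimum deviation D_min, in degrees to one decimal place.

138.2°

cos²i = (1.78222 − 1)/3 = 0.26074; i = arccos(0.51063) = 59.294°.
sin r = sin 59.294°/1.335 = 0.64405; r = 40.094°.
D_min = 2·59.294° − 4·40.094° + 180° = 138.212°.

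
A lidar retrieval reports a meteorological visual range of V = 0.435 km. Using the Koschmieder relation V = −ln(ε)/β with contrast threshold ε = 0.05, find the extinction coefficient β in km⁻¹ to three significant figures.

β = −ln(0.05) / V = 2.996 / 0.435 = 6.8867 km⁻¹.

6.89 km⁻¹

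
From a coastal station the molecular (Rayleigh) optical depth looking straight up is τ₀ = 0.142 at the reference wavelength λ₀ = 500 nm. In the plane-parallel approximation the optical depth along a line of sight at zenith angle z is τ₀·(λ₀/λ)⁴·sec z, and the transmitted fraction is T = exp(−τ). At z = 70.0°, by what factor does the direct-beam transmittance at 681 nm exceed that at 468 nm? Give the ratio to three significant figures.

Airmass: sec 70.0° = 2.9238.
τ(681 nm) = 0.142 × (500/681)⁴ × 2.9238 = 0.142 × 0.2906 × 2.9238 = 0.1207.
τ(468 nm) = 0.142 × (500/468)⁴ × 2.9238 = 0.142 × 1.3029 × 2.9238 = 0.5409.
T(681)/T(468) = exp(τ_B − τ_A) = exp(0.4203) = 1.5224.

1.52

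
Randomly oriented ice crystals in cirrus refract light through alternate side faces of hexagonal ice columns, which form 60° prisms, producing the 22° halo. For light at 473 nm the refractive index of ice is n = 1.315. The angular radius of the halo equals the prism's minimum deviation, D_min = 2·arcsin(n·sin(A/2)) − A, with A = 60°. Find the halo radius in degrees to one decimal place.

n·sin(A/2) = 1.315 × sin 30° = 1.315 × 0.5000 = 0.6575.
D_min = 2·arcsin(0.6575) − 60° = 2 × 41.109° − 60° = 22.219°.

22.2°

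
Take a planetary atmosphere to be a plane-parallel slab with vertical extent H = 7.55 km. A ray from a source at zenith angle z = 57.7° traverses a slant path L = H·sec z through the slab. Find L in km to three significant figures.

14.1 km

sec z = 1/cos 57.7° = 1.8714.
L = 7.55 × 1.8714 = 14.129 km.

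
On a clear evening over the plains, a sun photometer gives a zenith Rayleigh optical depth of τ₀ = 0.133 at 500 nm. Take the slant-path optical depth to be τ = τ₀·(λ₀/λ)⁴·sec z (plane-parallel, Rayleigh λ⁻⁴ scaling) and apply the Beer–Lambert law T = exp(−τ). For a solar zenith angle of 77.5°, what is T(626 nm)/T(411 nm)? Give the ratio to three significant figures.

2.99

Airmass: sec 77.5° = 4.6202.
τ(626 nm) = 0.133 × (500/626)⁴ × 4.6202 = 0.133 × 0.4070 × 4.6202 = 0.2501.
τ(411 nm) = 0.133 × (500/411)⁴ × 4.6202 = 0.133 × 2.1903 × 4.6202 = 1.3459.
T(626)/T(411) = exp(τ_B − τ_A) = exp(1.0959) = 2.9917.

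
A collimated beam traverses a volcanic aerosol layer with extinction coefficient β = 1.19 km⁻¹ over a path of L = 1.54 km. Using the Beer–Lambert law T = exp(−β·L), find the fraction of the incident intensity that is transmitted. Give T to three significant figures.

τ = β·L = 1.19 × 1.54 = 1.8326.
T = exp(−1.8326) = 0.1600.

0.160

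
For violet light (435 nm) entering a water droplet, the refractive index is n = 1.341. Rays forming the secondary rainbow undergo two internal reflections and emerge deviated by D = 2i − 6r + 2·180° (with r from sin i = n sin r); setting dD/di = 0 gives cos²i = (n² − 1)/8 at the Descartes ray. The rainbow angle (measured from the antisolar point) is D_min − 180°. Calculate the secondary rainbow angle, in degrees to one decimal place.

cos²i = (1.79828 − 1)/8 = 0.09979; i = arccos(0.31589) = 71.586°.
sin r = sin 71.586°/1.341 = 0.70753; r = 45.034°.
D_min = 2·71.586° − 6·45.034° + 360° = 232.966°.
Rainbow angle = D_min − 180° = 52.966°.

53.0°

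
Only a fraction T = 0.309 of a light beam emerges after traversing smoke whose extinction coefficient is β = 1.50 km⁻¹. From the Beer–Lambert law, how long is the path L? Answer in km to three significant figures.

Beer–Lambert: T = exp(−βL) ⇒ L = −ln(T)/β = −ln(0.309)/1.50 = 1.1744/1.50 = 0.7829 km.

0.783 km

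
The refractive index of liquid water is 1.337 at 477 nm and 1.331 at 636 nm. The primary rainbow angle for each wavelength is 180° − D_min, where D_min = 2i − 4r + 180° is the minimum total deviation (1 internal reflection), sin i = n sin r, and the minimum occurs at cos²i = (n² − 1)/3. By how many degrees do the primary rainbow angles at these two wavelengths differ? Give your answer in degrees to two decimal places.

0.87°

At 477 nm (n = 1.337): cos²i = 0.26252 → i = 59.178°, r = 39.964°, D_min = 138.500°, rainbow angle = 41.500°.
At 636 nm (n = 1.331): cos²i = 0.25719 → i = 59.527°, r = 40.356°, D_min = 137.630°, rainbow angle = 42.370°.
Angular width = |41.500° − 42.370°| = 0.870°.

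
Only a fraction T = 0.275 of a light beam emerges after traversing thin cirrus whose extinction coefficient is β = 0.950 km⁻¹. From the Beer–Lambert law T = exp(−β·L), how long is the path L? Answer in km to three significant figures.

Beer–Lambert: T = exp(−βL) ⇒ L = −ln(T)/β = −ln(0.275)/0.950 = 1.2910/0.950 = 1.359 km.

1.36 km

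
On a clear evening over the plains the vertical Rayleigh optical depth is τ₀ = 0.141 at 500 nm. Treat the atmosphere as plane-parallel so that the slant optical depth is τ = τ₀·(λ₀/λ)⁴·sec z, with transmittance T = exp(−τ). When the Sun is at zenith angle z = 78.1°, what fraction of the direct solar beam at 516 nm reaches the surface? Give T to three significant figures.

0.547

sec 78.1° = 4.8496.
τ = 0.141 × (500/516)⁴ × 4.8496 = 0.141 × 0.8816 × 4.8496 = 0.6028.
T = exp(−0.6028) = 0.5473.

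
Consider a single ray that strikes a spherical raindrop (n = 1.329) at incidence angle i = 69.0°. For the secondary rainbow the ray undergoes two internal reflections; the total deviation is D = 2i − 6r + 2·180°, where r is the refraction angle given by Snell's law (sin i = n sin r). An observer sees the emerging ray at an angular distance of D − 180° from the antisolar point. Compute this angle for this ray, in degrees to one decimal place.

50.2°

sin r = sin 69.0° / 1.329 = 0.9336/1.329 = 0.7025; r = 44.63°.
D = 2·69.0° − 6·44.63° + 2·180° = 138.00° − 267.75° + 360° = 230.25°.
Angle from antisolar point = D − 180° = 50.25°.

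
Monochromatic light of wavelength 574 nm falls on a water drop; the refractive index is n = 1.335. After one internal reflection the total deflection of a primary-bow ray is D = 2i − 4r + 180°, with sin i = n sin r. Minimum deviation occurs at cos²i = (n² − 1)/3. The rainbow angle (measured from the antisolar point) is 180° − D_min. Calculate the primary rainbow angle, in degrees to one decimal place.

41.8°

cos²i = (1.78222 − 1)/3 = 0.26074; i = arccos(0.51063) = 59.294°.
sin r = sin 59.294°/1.335 = 0.64405; r = 40.094°.
D_min = 2·59.294° − 4·40.094° + 180° = 138.212°.
Rainbow angle = 180° − D_min = 41.788°.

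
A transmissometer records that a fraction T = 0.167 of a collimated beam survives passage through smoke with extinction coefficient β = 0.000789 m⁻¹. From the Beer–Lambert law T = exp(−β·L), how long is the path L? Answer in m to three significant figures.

Beer–Lambert: T = exp(−βL) ⇒ L = −ln(T)/β = −ln(0.167)/0.000789 = 1.7898/0.000789 = 2268 m.

2270 m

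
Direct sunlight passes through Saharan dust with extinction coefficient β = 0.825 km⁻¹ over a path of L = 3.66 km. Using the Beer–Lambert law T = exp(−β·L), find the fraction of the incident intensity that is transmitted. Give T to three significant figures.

τ = β·L = 0.825 × 3.66 = 3.0195.
T = exp(−3.0195) = 0.0488.

0.0488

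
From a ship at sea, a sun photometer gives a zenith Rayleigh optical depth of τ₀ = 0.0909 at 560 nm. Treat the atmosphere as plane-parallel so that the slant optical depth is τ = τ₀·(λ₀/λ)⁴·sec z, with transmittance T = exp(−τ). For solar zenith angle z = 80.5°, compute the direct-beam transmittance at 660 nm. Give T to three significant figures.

0.752

sec 80.5° = 6.0589.
τ = 0.0909 × (560/660)⁴ × 6.0589 = 0.0909 × 0.5183 × 6.0589 = 0.2855.
T = exp(−0.2855) = 0.7517.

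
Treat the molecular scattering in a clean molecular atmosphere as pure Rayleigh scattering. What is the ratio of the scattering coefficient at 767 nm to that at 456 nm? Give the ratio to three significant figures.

Rayleigh scattering ∝ λ⁻⁴, so the ratio of coefficients is the inverse fourth power of the wavelength ratio.
σ(767)/σ(456) = (456/767)⁴ = (0.5945)⁴ = 0.1249.

0.125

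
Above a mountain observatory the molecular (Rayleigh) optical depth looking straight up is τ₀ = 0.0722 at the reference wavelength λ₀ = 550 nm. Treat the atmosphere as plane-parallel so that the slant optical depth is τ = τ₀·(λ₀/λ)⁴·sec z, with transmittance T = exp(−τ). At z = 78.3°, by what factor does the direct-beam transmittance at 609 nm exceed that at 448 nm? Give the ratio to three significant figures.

1.77

Airmass: sec 78.3° = 4.9313.
τ(609 nm) = 0.0722 × (550/609)⁴ × 4.9313 = 0.0722 × 0.6652 × 4.9313 = 0.2369.
τ(448 nm) = 0.0722 × (550/448)⁴ × 4.9313 = 0.0722 × 2.2716 × 4.9313 = 0.8088.
T(609)/T(448) = exp(τ_B − τ_A) = exp(0.5719) = 1.7717.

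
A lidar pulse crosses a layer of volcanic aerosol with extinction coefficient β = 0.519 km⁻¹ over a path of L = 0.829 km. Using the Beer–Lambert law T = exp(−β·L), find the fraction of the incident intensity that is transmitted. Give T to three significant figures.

0.650

τ = β·L = 0.519 × 0.829 = 0.4303.
T = exp(−0.4303) = 0.6503.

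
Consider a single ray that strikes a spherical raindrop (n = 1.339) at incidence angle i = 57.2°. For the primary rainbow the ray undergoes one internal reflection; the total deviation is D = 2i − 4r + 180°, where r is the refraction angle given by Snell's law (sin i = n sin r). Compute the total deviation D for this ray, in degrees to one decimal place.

sin r = sin 57.2° / 1.339 = 0.8406/1.339 = 0.6278; r = 38.88°.
D = 2·57.2° − 4·38.88° + 180° = 114.40° − 155.54° + 180° = 138.86°.

138.9°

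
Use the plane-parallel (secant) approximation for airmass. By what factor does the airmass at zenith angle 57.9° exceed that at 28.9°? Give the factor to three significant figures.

1.65

X(57.9°)/X(28.9°) = sec 57.9° / sec 28.9° = cos 28.9° / cos 57.9° = 0.8755/0.5314 = 1.6475.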